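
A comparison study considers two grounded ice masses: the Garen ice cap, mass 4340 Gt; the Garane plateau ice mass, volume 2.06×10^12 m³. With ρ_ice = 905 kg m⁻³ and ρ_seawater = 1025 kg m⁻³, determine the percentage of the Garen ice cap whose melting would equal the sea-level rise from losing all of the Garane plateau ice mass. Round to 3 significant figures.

Equal sea-level rise means equal mass of meltwater, i.e. equal mass of ice lost.
Ice mass of Garane: 1.864×10^15 kg; ice mass of Garen: 4.340×10^15 kg.
Fraction required = 1.864×10^15 / 4.340×10^15 = 0.430 → 43.0 %.

≈ 43.0 %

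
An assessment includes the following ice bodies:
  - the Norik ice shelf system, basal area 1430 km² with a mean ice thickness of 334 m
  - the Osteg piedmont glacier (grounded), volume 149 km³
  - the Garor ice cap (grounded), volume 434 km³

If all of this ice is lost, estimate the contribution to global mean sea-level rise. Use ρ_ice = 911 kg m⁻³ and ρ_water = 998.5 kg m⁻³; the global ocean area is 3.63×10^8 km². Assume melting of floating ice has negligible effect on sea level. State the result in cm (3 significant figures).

≈ 0.147 cm

The Norik ice shelf system is floating and already displaces its own weight of water, so its melt adds essentially nothing to sea level.
Osteg: 149 km³ × (911/998.5) = 135.9 km³ of water.
Garor: 434 km³ × (911/998.5) = 396.0 km³ of water.
Total added water ≈ 5.319×10^11 m³ over 3.63×10^14 m² → Δh = 1.47×10^-3 m = 0.147 cm.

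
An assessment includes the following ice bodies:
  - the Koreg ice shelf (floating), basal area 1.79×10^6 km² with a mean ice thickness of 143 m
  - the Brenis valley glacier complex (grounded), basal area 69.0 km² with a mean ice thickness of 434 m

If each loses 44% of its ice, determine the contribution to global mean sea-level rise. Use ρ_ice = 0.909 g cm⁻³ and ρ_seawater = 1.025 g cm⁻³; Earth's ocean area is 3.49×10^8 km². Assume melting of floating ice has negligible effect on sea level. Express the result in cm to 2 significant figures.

≈ 3.3×10^-3 cm

The Koreg ice shelf is floating and already displaces its own weight of water, so its melt adds essentially nothing to sea level.
Brenis: ice volume = 69.0 km² × 434 m = 29.95 km³; 0.44 × 29.95 × (909/1025) = 11.69 km³ of water.
Total added water ≈ 1.169×10^10 m³ over 3.49×10^14 m² → Δh = 3.35×10^-5 m = 3.3×10^-3 cm.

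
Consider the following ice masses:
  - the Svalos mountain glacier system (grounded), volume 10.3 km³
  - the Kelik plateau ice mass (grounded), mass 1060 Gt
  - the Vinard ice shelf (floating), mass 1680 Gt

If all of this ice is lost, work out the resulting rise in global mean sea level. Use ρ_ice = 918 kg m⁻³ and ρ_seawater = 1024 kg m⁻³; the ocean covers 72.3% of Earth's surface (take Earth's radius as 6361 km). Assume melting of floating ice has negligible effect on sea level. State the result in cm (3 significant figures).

Svalos: 10.3 km³ × (918/1024) = 9.234 km³ of water.
Kelik: 1060 Gt = 1.060×10^15 kg; dividing by ρ_w = 1024 kg m⁻³ gives 1.035×10^12 m³ of water.
The Vinard ice shelf is floating and already displaces its own weight of water, so its melt adds essentially nothing to sea level.
Total added water ≈ 1.044×10^12 m³ over 3.68×10^14 m² → Δh = 2.84×10^-3 m = 0.284 cm.

≈ 0.284 cm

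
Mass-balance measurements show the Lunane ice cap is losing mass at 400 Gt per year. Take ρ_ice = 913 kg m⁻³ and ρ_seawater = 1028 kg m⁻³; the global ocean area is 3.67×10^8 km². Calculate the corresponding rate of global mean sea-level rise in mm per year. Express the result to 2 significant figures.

ρ_w = 1028 kg m⁻³. Annual water volume added = 400 Gt / ρ_w = 4.000×10^14 kg / 1028 kg m⁻³ = 3.891×10^11 m³.
Δh per year = 3.891×10^11 / 3.67×10^14 = 1.06×10^-3 m = 1.1 mm.

≈ 1.1 mm/yr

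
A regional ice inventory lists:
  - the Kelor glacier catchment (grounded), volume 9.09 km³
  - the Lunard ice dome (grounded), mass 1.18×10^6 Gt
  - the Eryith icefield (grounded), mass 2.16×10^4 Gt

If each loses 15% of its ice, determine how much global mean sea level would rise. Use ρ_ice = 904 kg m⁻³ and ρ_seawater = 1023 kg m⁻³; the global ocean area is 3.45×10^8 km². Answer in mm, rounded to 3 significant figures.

≈ 511 mm

Kelor: 0.15 × 9.09 km³ × (904/1023) = 1.205 km³ of water.
Lunard: 0.15 × 1.18×10^6 Gt = 1.770×10^17 kg; dividing by ρ_w = 1023 kg m⁻³ gives 1.730×10^14 m³ of water.
Eryith: 0.15 × 2.16×10^4 Gt = 3.240×10^15 kg; dividing by ρ_w = 1023 kg m⁻³ gives 3.167×10^12 m³ of water.
Total added water ≈ 1.762×10^14 m³ over 3.45×10^14 m² → Δh = 0.511 m = 511 mm.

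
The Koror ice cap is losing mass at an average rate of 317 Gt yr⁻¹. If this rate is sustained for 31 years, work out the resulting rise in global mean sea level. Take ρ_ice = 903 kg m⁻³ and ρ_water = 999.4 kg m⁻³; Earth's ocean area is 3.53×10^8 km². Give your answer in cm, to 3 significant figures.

Total mass lost = 317 Gt/yr × 31 yr = 9827 Gt = 9.827×10^15 kg.
ρ_w = 999.4 kg m⁻³, so water volume = 9.827×10^15 / 999.4 = 9.833×10^12 m³.
Δh = 9.833×10^12 / 3.53×10^14 = 0.0279 m = 2.79 cm.

≈ 2.79 cm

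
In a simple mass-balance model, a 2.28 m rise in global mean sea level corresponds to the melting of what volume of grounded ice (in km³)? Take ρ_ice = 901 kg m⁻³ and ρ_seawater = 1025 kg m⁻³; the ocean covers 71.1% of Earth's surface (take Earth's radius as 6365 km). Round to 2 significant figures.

Required water volume = Δh × A = 2.28 m × 3.62×10^14 m² = 8.253×10^14 m³ = 8.253×10^5 km³.
Ice volume = water volume × ρ_w/ρ_ice = 8.253×10^5 × 1025/901 = 9.4×10^5 km³.

≈ 9.4×10^5 km³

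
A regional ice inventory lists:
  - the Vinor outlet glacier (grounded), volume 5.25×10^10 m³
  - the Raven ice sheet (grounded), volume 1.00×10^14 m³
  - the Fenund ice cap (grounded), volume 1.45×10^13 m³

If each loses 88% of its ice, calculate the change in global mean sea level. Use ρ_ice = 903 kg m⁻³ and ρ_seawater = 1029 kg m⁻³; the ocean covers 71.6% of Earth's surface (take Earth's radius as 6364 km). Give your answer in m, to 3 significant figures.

≈ 0.243 m

Vinor: 0.88 × 5.25×10^10 m³ × (903/1029) = 4.054×10^10 m³ of water.
Raven: 0.88 × 1.00×10^14 m³ × (903/1029) = 7.722×10^13 m³ of water.
Fenund: 0.88 × 1.45×10^13 m³ × (903/1029) = 1.120×10^13 m³ of water.
Total added water ≈ 8.846×10^13 m³ over 3.64×10^14 m² → Δh = 0.243 m.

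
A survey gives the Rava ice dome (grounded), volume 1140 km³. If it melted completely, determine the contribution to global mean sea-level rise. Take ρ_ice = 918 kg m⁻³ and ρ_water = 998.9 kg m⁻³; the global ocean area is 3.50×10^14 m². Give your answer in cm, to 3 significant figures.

≈ 0.299 cm

Rava: 1140 km³ × (918/998.9) = 1048 km³ of water.
Spread over 3.50×10^14 m² of ocean, Δh = 1.048×10^12 / 3.50×10^14 = 2.99×10^-3 m = 0.299 cm.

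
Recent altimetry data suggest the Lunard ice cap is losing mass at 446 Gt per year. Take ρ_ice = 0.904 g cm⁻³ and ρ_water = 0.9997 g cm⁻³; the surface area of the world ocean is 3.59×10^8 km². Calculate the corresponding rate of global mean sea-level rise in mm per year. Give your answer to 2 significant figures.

≈ 1.2 mm/yr

ρ_w = 0.9997 g cm⁻³ = 999.7 kg m⁻³. Annual water volume added = 446 Gt / ρ_w = 4.460×10^14 kg / 999.7 kg m⁻³ = 4.461×10^11 m³.
Δh per year = 4.461×10^11 / 3.59×10^14 = 1.24×10^-3 m = 1.2 mm.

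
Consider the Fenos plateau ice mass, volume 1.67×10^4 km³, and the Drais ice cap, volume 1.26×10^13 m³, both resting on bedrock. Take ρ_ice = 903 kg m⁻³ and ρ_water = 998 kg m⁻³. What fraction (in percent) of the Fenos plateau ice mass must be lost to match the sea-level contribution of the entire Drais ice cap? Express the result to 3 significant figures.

Equal sea-level rise means equal mass of meltwater, i.e. equal mass of ice lost.
Ice mass of Drais: 1.138×10^16 kg; ice mass of Fenos: 1.508×10^16 kg.
Fraction required = 1.138×10^16 / 1.508×10^16 = 0.754 → 75.4 %.

≈ 75.4 %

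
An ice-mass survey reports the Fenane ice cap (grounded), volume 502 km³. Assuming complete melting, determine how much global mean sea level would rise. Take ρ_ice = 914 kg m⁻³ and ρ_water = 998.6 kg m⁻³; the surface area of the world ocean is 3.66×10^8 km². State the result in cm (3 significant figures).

Fenane: 502 km³ × (914/998.6) = 459.5 km³ of water.
Spread over 3.66×10^14 m² of ocean, Δh = 4.595×10^11 / 3.66×10^14 = 1.26×10^-3 m = 0.126 cm.

≈ 0.126 cm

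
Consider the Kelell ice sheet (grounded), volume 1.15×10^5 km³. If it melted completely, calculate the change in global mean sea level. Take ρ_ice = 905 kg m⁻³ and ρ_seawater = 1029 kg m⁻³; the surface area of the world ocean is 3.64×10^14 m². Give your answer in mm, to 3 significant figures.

Kelell: 1.15×10^5 km³ × (905/1029) = 1.011×10^5 km³ of water.
Spread over 3.64×10^14 m² of ocean, Δh = 1.011×10^14 / 3.64×10^14 = 0.278 m = 278 mm.

≈ 278 mm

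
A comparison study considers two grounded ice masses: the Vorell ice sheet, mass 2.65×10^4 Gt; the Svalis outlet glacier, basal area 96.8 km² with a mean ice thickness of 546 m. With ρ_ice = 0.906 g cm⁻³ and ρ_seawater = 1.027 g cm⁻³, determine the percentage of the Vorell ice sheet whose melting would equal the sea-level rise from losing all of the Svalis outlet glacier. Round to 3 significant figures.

≈ 0.181 %

Equal sea-level rise means equal mass of meltwater, i.e. equal mass of ice lost.
Ice mass of Svalis: 4.788×10^13 kg; ice mass of Vorell: 2.650×10^16 kg.
Fraction required = 4.788×10^13 / 2.650×10^16 = 1.81×10^-3 → 0.181 %.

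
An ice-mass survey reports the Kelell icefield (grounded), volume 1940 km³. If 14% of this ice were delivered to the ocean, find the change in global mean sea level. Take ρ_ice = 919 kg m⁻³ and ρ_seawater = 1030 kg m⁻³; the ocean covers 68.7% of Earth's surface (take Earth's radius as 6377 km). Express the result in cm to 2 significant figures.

Kelell: 0.14 × 1940 km³ × (919/1030) = 242.3 km³ of water.
Spread over 3.51×10^14 m² of ocean, Δh = 2.423×10^11 / 3.51×10^14 = 6.90×10^-4 m = 0.069 cm.

≈ 0.069 cm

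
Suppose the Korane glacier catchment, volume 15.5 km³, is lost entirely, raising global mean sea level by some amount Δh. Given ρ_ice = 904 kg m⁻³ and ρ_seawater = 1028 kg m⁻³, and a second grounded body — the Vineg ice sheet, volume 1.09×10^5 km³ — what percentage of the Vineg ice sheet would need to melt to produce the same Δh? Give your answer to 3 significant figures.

≈ 0.0142 %

Equal sea-level rise means equal mass of meltwater, i.e. equal mass of ice lost.
Ice mass of Korane: 1.401×10^13 kg; ice mass of Vineg: 9.854×10^16 kg.
Fraction required = 1.401×10^13 / 9.854×10^16 = 1.42×10^-4 → 0.0142 %.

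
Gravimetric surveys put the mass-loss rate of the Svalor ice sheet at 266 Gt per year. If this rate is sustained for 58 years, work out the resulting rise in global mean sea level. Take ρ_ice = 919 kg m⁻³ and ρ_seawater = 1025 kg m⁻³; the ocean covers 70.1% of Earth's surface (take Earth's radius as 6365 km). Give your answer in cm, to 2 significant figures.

≈ 4.2 cm

Total mass lost = 266 Gt/yr × 58 yr = 1.543×10^4 Gt = 1.543×10^16 kg.
ρ_w = 1025 kg m⁻³, so water volume = 1.543×10^16 / 1025 = 1.505×10^13 m³.
Δh = 1.505×10^13 / 3.57×10^14 = 0.0422 m = 4.2 cm.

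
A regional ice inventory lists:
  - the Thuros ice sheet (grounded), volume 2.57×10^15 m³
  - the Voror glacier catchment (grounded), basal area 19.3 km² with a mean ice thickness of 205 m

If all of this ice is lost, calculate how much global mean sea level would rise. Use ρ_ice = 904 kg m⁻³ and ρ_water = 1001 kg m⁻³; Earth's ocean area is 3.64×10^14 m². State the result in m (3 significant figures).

Thuros: 2.57×10^15 m³ × (904/1001) = 2.321×10^15 m³ of water.
Voror: ice volume = 19.3 km² × 205 m = 3.957 km³; 3.957 × (904/1001) = 3.573 km³ of water.
Total added water ≈ 2.321×10^15 m³ over 3.64×10^14 m² → Δh = 6.38 m.

≈ 6.38 m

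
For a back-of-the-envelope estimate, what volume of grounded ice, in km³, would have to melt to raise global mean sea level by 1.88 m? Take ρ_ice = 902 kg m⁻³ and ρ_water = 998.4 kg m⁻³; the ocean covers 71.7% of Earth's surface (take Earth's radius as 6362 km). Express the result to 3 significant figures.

≈ 7.59×10^5 km³

Required water volume = Δh × A = 1.88 m × 3.65×10^14 m² = 6.856×10^14 m³ = 6.856×10^5 km³.
Ice volume = water volume × ρ_w/ρ_ice = 6.856×10^5 × 998.4/902 = 7.59×10^5 km³.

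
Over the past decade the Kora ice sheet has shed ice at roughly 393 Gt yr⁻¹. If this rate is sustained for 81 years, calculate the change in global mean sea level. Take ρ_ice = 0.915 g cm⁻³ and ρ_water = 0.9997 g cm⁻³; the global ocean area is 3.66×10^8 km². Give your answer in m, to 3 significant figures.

≈ 0.0870 m

Total mass lost = 393 Gt/yr × 81 yr = 3.183×10^4 Gt = 3.183×10^16 kg.
ρ_w = 0.9997 g cm⁻³ = 999.7 kg m⁻³, so water volume = 3.183×10^16 / 999.7 = 3.184×10^13 m³.
Δh = 3.184×10^13 / 3.66×10^14 = 0.0870 m.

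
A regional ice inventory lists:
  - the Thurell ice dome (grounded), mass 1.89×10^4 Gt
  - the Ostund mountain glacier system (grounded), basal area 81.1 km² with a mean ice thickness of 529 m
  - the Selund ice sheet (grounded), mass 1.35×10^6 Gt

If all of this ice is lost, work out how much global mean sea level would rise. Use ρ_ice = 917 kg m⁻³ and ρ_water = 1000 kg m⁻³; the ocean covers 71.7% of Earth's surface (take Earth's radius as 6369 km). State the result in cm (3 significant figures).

≈ 375 cm

Thurell: 1.89×10^4 Gt = 1.890×10^16 kg; dividing by ρ_w = 1000 kg m⁻³ gives 1.890×10^13 m³ of water.
Ostund: ice volume = 81.1 km² × 529 m = 42.90 km³; 42.90 × (917/1000) = 39.34 km³ of water.
Selund: 1.35×10^6 Gt = 1.350×10^18 kg; dividing by ρ_w = 1000 kg m⁻³ gives 1.350×10^15 m³ of water.
Total added water ≈ 1.369×10^15 m³ over 3.65×10^14 m² → Δh = 3.75 m = 375 cm.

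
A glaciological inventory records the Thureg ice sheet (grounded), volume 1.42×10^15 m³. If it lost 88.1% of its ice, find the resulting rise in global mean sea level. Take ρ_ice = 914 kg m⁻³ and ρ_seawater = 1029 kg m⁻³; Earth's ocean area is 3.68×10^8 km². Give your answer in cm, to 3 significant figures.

Thureg: 0.881 × 1.42×10^15 m³ × (914/1029) = 1.111×10^15 m³ of water.
Spread over 3.68×10^14 m² of ocean, Δh = 1.111×10^15 / 3.68×10^14 = 3.02 m = 302 cm.

≈ 302 cm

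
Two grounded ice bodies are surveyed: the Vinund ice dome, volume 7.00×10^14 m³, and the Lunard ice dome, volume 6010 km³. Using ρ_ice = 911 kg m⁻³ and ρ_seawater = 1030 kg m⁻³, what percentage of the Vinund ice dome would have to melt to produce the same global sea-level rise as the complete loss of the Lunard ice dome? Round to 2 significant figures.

Equal sea-level rise means equal mass of meltwater, i.e. equal mass of ice lost.
Ice mass of Lunard: 5.475×10^15 kg; ice mass of Vinund: 6.377×10^17 kg.
Fraction required = 5.475×10^15 / 6.377×10^17 = 8.59×10^-3 → 0.86 %.

≈ 0.86 %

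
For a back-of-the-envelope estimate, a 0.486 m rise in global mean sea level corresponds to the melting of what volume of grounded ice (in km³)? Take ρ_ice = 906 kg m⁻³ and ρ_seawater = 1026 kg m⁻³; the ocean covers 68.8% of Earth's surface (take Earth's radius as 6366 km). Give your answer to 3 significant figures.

Required water volume = Δh × A = 0.486 m × 3.50×10^14 m² = 1.703×10^14 m³ = 1.703×10^5 km³.
Ice volume = water volume × ρ_w/ρ_ice = 1.703×10^5 × 1026/906 = 1.93×10^5 km³.

≈ 1.93×10^5 km³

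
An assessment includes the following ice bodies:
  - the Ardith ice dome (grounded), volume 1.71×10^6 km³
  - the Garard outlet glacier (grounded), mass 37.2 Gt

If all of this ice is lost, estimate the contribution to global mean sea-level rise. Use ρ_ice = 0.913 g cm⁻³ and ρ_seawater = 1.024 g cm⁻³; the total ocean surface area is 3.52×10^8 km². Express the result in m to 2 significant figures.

≈ 4.3 m

Ardith: 1.71×10^6 km³ × (913/1024) = 1.525×10^6 km³ of water.
Garard: 37.2 Gt = 3.720×10^13 kg; dividing by ρ_w = 1.024 g cm⁻³ = 1024 kg m⁻³ gives 3.633×10^10 m³ of water.
Total added water ≈ 1.525×10^15 m³ over 3.52×10^14 m² → Δh = 4.33 m.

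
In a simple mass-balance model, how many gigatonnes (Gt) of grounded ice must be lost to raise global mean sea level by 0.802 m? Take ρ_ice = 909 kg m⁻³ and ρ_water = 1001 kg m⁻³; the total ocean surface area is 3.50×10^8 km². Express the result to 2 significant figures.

≈ 2.8×10^5 Gt

Required water volume = Δh × A = 0.802 m × 3.50×10^14 m² = 2.807×10^14 m³.
ρ_w = 1001 kg m⁻³, so the mass of water = 2.807×10^14 m³ × 1001 kg m⁻³ = 2.810×10^17 kg = 2.8×10^5 Gt (and the same mass of ice, by conservation).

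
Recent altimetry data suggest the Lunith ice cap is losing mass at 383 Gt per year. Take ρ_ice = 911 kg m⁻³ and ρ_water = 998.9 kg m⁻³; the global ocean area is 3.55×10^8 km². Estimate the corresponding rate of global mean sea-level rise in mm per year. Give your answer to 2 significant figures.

ρ_w = 998.9 kg m⁻³. Annual water volume added = 383 Gt / ρ_w = 3.830×10^14 kg / 998.9 kg m⁻³ = 3.834×10^11 m³.
Δh per year = 3.834×10^11 / 3.55×10^14 = 1.08×10^-3 m = 1.1 mm.

≈ 1.1 mm/yr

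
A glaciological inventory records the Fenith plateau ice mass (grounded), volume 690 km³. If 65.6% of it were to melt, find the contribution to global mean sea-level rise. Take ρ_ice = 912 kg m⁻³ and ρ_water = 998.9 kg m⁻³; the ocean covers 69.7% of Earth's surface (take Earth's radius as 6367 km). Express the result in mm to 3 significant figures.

≈ 1.16 mm

Fenith: 0.656 × 690 km³ × (912/998.9) = 413.3 km³ of water.
Spread over 3.55×10^14 m² of ocean, Δh = 4.133×10^11 / 3.55×10^14 = 1.16×10^-3 m = 1.16 mm.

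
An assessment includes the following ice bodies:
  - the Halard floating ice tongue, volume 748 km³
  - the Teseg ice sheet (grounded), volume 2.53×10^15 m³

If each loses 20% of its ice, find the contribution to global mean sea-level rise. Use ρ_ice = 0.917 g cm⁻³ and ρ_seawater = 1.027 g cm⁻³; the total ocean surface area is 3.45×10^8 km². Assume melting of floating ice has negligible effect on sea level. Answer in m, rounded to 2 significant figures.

The Halard floating ice tongue is floating and already displaces its own weight of water, so its melt adds essentially nothing to sea level.
Teseg: 0.2 × 2.53×10^15 m³ × (917/1027) = 4.518×10^14 m³ of water.
Total added water ≈ 4.518×10^14 m³ over 3.45×10^14 m² → Δh = 1.31 m.

≈ 1.3 m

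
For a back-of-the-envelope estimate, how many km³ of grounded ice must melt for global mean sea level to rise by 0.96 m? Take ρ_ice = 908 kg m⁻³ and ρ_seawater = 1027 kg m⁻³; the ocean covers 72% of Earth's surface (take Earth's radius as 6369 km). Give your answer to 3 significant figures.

Required water volume = Δh × A = 0.96 m × 3.67×10^14 m² = 3.523×10^14 m³ = 3.523×10^5 km³.
Ice volume = water volume × ρ_w/ρ_ice = 3.523×10^5 × 1027/908 = 3.99×10^5 km³.

≈ 3.99×10^5 km³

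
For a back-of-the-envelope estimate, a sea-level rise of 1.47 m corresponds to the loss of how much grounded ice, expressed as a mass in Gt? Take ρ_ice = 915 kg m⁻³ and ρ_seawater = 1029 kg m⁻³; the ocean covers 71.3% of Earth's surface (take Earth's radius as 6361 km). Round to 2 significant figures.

Required water volume = Δh × A = 1.47 m × 3.63×10^14 m² = 5.329×10^14 m³.
ρ_w = 1029 kg m⁻³, so the mass of water = 5.329×10^14 m³ × 1029 kg m⁻³ = 5.484×10^17 kg = 5.5×10^5 Gt (and the same mass of ice, by conservation).

≈ 5.5×10^5 Gt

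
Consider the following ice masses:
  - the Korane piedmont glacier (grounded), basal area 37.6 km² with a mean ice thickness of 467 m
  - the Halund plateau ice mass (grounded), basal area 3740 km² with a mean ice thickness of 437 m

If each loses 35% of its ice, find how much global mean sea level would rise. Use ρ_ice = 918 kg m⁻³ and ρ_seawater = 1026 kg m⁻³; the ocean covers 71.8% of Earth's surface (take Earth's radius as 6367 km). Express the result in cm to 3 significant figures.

Korane: ice volume = 37.6 km² × 467 m = 17.56 km³; 0.35 × 17.56 × (918/1026) = 5.499 km³ of water.
Halund: ice volume = 3740 km² × 437 m = 1634 km³; 0.35 × 1634 × (918/1026) = 511.8 km³ of water.
Total added water ≈ 5.173×10^11 m³ over 3.66×10^14 m² → Δh = 1.41×10^-3 m = 0.141 cm.

≈ 0.141 cm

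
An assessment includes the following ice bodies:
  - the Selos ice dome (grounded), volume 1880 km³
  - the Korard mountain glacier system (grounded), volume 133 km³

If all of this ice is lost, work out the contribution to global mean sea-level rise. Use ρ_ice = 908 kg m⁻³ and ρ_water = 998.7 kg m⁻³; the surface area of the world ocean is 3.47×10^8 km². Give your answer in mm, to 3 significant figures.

≈ 5.27 mm

Selos: 1880 km³ × (908/998.7) = 1709 km³ of water.
Korard: 133 km³ × (908/998.7) = 120.9 km³ of water.
Total added water ≈ 1.830×10^12 m³ over 3.47×10^14 m² → Δh = 5.27×10^-3 m = 5.27 mm.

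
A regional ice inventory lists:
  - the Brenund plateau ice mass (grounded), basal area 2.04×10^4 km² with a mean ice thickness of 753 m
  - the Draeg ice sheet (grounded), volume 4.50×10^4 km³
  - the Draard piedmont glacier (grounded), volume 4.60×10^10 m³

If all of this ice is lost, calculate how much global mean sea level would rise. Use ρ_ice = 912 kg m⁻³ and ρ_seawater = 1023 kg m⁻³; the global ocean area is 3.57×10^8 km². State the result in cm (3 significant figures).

Brenund: ice volume = 2.04×10^4 km² × 753 m = 1.536×10^4 km³; 1.536×10^4 × (912/1023) = 1.369×10^4 km³ of water.
Draeg: 4.50×10^4 km³ × (912/1023) = 4.012×10^4 km³ of water.
Draard: 4.60×10^10 m³ × (912/1023) = 4.101×10^10 m³ of water.
Total added water ≈ 5.385×10^13 m³ over 3.57×10^14 m² → Δh = 0.151 m = 15.1 cm.

≈ 15.1 cm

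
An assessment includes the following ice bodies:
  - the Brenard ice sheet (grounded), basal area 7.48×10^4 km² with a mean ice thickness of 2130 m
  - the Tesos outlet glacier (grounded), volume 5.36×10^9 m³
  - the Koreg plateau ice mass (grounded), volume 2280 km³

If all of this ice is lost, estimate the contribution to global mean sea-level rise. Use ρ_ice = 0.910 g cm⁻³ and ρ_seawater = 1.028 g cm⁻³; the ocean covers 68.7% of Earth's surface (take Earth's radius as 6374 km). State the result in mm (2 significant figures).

≈ 410 mm

Brenard: ice volume = 7.48×10^4 km² × 2130 m = 1.593×10^5 km³; 1.593×10^5 × (910/1028) = 1.410×10^5 km³ of water.
Tesos: 5.36×10^9 m³ × (910/1028) = 4.745×10^9 m³ of water.
Koreg: 2280 km³ × (910/1028) = 2018 km³ of water.
Total added water ≈ 1.431×10^14 m³ over 3.51×10^14 m² → Δh = 0.408 m = 410 mm.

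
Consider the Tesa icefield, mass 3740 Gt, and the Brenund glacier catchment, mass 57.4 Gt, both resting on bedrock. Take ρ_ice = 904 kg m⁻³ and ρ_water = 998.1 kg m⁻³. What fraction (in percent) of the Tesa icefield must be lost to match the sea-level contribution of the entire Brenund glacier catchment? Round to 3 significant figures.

Equal sea-level rise means equal mass of meltwater, i.e. equal mass of ice lost.
Ice mass of Brenund: 5.740×10^13 kg; ice mass of Tesa: 3.740×10^15 kg.
Fraction required = 5.740×10^13 / 3.740×10^15 = 0.0153 → 1.53 %.

≈ 1.53 %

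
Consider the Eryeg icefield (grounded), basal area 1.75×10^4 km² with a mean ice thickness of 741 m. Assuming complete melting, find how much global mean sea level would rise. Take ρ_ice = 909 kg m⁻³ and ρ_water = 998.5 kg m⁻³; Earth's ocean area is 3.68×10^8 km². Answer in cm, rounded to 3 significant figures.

≈ 3.21 cm

Eryeg: ice volume = 1.75×10^4 km² × 741 m = 1.297×10^4 km³; 1.297×10^4 × (909/998.5) = 1.181×10^4 km³ of water.
Spread over 3.68×10^14 m² of ocean, Δh = 1.181×10^13 / 3.68×10^14 = 0.0321 m = 3.21 cm.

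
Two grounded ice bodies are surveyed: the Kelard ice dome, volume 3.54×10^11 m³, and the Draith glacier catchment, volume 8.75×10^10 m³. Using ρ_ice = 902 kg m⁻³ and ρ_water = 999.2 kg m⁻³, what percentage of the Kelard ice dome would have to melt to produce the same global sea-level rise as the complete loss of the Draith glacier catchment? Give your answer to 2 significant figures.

≈ 25 %

Equal sea-level rise means equal mass of meltwater, i.e. equal mass of ice lost.
Ice mass of Draith: 7.892×10^13 kg; ice mass of Kelard: 3.193×10^14 kg.
Fraction required = 7.892×10^13 / 3.193×10^14 = 0.247 → 25 %.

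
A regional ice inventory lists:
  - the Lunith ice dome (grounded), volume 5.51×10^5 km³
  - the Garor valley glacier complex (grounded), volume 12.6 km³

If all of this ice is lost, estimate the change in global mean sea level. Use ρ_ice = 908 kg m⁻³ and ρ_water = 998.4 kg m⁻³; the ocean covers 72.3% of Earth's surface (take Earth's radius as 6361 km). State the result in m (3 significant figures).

Lunith: 5.51×10^5 km³ × (908/998.4) = 5.011×10^5 km³ of water.
Garor: 12.6 km³ × (908/998.4) = 11.46 km³ of water.
Total added water ≈ 5.011×10^14 m³ over 3.68×10^14 m² → Δh = 1.36 m.

≈ 1.36 m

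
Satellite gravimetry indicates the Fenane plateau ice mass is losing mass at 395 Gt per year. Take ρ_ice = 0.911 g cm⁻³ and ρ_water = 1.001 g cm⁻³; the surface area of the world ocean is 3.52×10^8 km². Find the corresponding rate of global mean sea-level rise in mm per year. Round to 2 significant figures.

≈ 1.1 mm/yr

ρ_w = 1.001 g cm⁻³ = 1001 kg m⁻³. Annual water volume added = 395 Gt / ρ_w = 3.950×10^14 kg / 1001 kg m⁻³ = 3.946×10^11 m³.
Δh per year = 3.946×10^11 / 3.52×10^14 = 1.12×10^-3 m = 1.1 mm.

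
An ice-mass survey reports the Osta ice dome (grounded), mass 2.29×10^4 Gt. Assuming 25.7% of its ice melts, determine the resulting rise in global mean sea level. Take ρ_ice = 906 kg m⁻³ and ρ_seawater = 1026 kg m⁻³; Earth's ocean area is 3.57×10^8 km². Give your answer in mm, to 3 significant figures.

≈ 16.1 mm

Osta: 0.257 × 2.29×10^4 Gt = 5.885×10^15 kg; dividing by ρ_w = 1026 kg m⁻³ gives 5.736×10^12 m³ of water.
Spread over 3.57×10^14 m² of ocean, Δh = 5.736×10^12 / 3.57×10^14 = 0.0161 m = 16.1 mm.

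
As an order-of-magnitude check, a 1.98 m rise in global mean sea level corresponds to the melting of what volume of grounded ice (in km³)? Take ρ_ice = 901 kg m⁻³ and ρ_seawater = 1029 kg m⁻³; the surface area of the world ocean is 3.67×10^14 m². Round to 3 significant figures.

≈ 8.30×10^5 km³

Required water volume = Δh × A = 1.98 m × 3.67×10^14 m² = 7.267×10^14 m³ = 7.267×10^5 km³.
Ice volume = water volume × ρ_w/ρ_ice = 7.267×10^5 × 1029/901 = 8.30×10^5 km³.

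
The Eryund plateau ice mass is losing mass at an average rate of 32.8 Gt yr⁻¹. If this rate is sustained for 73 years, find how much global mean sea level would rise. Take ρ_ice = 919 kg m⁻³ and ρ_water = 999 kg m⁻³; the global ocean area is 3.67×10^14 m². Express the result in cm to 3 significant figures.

≈ 0.653 cm

Total mass lost = 32.8 Gt/yr × 73 yr = 2394 Gt = 2.394×10^15 kg.
ρ_w = 999 kg m⁻³, so water volume = 2.394×10^15 / 999 = 2.397×10^12 m³.
Δh = 2.397×10^12 / 3.67×10^14 = 6.53×10^-3 m = 0.653 cm.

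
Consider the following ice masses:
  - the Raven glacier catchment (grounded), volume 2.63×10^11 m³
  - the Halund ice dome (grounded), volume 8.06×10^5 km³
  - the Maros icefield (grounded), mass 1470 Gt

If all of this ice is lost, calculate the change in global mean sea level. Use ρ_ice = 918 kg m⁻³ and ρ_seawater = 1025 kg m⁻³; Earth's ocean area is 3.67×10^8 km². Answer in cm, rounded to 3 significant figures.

≈ 197 cm

Raven: 2.63×10^11 m³ × (918/1025) = 2.355×10^11 m³ of water.
Halund: 8.06×10^5 km³ × (918/1025) = 7.219×10^5 km³ of water.
Maros: 1470 Gt = 1.470×10^15 kg; dividing by ρ_w = 1025 kg m⁻³ gives 1.434×10^12 m³ of water.
Total added water ≈ 7.235×10^14 m³ over 3.67×10^14 m² → Δh = 1.97 m = 197 cm.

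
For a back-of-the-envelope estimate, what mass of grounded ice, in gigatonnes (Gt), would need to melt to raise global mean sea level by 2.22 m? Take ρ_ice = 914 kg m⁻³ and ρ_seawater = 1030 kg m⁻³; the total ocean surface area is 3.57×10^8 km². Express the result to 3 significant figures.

≈ 8.16×10^5 Gt

Required water volume = Δh × A = 2.22 m × 3.57×10^14 m² = 7.925×10^14 m³.
ρ_w = 1030 kg m⁻³, so the mass of water = 7.925×10^14 m³ × 1030 kg m⁻³ = 8.163×10^17 kg = 8.16×10^5 Gt (and the same mass of ice, by conservation).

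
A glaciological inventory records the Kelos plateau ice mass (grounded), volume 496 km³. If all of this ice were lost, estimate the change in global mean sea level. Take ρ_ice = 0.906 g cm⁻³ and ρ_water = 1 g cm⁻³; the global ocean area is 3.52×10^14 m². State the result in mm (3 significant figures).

Kelos: 496 km³ × (906/1000) = 449.4 km³ of water.
Spread over 3.52×10^14 m² of ocean, Δh = 4.494×10^11 / 3.52×10^14 = 1.28×10^-3 m = 1.28 mm.

≈ 1.28 mm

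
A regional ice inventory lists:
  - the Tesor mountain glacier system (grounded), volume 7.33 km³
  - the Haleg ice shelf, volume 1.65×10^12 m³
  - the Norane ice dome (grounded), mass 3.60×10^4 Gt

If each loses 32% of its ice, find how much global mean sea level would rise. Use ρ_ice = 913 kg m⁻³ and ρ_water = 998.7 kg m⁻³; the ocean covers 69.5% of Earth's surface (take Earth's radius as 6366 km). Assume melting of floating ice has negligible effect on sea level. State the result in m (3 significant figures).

≈ 0.0326 m

Tesor: 0.32 × 7.33 km³ × (913/998.7) = 2.144 km³ of water.
The Haleg ice shelf is floating and already displaces its own weight of water, so its melt adds essentially nothing to sea level.
Norane: 0.32 × 3.60×10^4 Gt = 1.152×10^16 kg; dividing by ρ_w = 998.7 kg m⁻³ gives 1.153×10^13 m³ of water.
Total added water ≈ 1.154×10^13 m³ over 3.54×10^14 m² → Δh = 0.0326 m.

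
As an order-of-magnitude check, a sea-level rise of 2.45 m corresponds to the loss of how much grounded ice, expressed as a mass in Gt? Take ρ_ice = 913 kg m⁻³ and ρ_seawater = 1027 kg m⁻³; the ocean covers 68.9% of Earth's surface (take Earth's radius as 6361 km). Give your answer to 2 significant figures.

≈ 8.8×10^5 Gt

Required water volume = Δh × A = 2.45 m × 3.50×10^14 m² = 8.583×10^14 m³.
ρ_w = 1027 kg m⁻³, so the mass of water = 8.583×10^14 m³ × 1027 kg m⁻³ = 8.815×10^17 kg = 8.8×10^5 Gt (and the same mass of ice, by conservation).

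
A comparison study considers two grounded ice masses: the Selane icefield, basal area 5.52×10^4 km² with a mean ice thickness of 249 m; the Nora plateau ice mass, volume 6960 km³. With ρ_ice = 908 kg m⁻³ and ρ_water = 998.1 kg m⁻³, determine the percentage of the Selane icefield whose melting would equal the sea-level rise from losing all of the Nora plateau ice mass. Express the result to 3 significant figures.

Equal sea-level rise means equal mass of meltwater, i.e. equal mass of ice lost.
Ice mass of Nora: 6.320×10^15 kg; ice mass of Selane: 1.248×10^16 kg.
Fraction required = 6.320×10^15 / 1.248×10^16 = 0.506 → 50.6 %.

≈ 50.6 %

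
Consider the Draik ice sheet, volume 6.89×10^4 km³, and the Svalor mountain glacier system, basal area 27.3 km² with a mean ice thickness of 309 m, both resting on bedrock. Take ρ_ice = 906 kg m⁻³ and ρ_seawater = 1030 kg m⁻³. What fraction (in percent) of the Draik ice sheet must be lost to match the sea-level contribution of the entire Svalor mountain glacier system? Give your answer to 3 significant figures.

Equal sea-level rise means equal mass of meltwater, i.e. equal mass of ice lost.
Ice mass of Svalor: 7.643×10^12 kg; ice mass of Draik: 6.242×10^16 kg.
Fraction required = 7.643×10^12 / 6.242×10^16 = 1.22×10^-4 → 0.0122 %.

≈ 0.0122 %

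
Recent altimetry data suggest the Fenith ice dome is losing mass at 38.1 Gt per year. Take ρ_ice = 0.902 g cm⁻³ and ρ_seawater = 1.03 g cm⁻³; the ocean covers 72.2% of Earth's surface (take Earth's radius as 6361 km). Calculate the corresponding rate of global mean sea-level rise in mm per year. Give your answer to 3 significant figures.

ρ_w = 1.03 g cm⁻³ = 1030 kg m⁻³. Annual water volume added = 38.1 Gt / ρ_w = 3.810×10^13 kg / 1030 kg m⁻³ = 3.699×10^10 m³.
Δh per year = 3.699×10^10 / 3.67×10^14 = 1.01×10^-4 m = 0.101 mm.

≈ 0.101 mm/yr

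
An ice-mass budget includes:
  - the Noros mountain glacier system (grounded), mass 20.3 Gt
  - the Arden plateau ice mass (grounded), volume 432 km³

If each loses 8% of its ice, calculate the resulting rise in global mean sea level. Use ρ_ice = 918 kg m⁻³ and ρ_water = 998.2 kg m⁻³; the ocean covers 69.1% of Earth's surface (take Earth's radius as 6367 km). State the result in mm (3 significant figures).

Noros: 0.08 × 20.3 Gt = 1.624×10^12 kg; dividing by ρ_w = 998.2 kg m⁻³ gives 1.627×10^9 m³ of water.
Arden: 0.08 × 432 km³ × (918/998.2) = 31.78 km³ of water.
Total added water ≈ 3.341×10^10 m³ over 3.52×10^14 m² → Δh = 9.49×10^-5 m = 0.0949 mm.

≈ 0.0949 mm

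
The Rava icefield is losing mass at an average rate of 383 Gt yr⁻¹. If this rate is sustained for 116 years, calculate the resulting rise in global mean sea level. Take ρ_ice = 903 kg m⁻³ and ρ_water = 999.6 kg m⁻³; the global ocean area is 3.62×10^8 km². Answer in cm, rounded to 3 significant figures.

Total mass lost = 383 Gt/yr × 116 yr = 4.443×10^4 Gt = 4.443×10^16 kg.
ρ_w = 999.6 kg m⁻³, so water volume = 4.443×10^16 / 999.6 = 4.445×10^13 m³.
Δh = 4.445×10^13 / 3.62×10^14 = 0.123 m = 12.3 cm.

≈ 12.3 cm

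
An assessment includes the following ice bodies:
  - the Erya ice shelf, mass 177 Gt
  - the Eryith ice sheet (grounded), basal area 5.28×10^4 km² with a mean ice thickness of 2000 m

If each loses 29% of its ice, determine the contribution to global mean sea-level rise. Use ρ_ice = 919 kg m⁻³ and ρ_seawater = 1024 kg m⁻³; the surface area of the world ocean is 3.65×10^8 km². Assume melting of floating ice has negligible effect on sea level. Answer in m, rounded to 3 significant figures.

The Erya ice shelf is floating and already displaces its own weight of water, so its melt adds essentially nothing to sea level.
Eryith: ice volume = 5.28×10^4 km² × 2000 m = 1.056×10^5 km³; 0.29 × 1.056×10^5 × (919/1024) = 2.748×10^4 km³ of water.
Total added water ≈ 2.748×10^13 m³ over 3.65×10^14 m² → Δh = 0.0753 m.

≈ 0.0753 m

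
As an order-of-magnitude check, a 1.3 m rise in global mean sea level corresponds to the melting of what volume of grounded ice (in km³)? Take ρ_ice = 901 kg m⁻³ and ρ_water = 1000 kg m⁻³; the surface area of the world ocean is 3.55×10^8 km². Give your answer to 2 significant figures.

Required water volume = Δh × A = 1.3 m × 3.55×10^14 m² = 4.615×10^14 m³ = 4.615×10^5 km³.
Ice volume = water volume × ρ_w/ρ_ice = 4.615×10^5 × 1000/901 = 5.1×10^5 km³.

≈ 5.1×10^5 km³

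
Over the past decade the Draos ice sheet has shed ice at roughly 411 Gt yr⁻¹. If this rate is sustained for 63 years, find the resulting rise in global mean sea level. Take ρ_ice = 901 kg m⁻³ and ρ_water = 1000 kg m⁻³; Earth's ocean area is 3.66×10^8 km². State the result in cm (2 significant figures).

Total mass lost = 411 Gt/yr × 63 yr = 2.589×10^4 Gt = 2.589×10^16 kg.
ρ_w = 1000 kg m⁻³, so water volume = 2.589×10^16 / 1000 = 2.589×10^13 m³.
Δh = 2.589×10^13 / 3.66×10^14 = 0.0707 m = 7.1 cm.

≈ 7.1 cm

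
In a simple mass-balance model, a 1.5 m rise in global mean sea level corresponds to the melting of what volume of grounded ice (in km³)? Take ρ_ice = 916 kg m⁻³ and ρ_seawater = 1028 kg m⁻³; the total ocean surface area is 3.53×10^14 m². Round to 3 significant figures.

≈ 5.94×10^5 km³

Required water volume = Δh × A = 1.5 m × 3.53×10^14 m² = 5.295×10^14 m³ = 5.295×10^5 km³.
Ice volume = water volume × ρ_w/ρ_ice = 5.295×10^5 × 1028/916 = 5.94×10^5 km³.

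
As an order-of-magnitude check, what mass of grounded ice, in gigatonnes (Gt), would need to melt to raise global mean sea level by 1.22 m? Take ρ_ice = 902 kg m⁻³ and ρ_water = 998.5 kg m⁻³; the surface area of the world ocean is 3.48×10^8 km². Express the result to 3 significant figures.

Required water volume = Δh × A = 1.22 m × 3.48×10^14 m² = 4.246×10^14 m³.
ρ_w = 998.5 kg m⁻³, so the mass of water = 4.246×10^14 m³ × 998.5 kg m⁻³ = 4.239×10^17 kg = 4.24×10^5 Gt (and the same mass of ice, by conservation).

≈ 4.24×10^5 Gt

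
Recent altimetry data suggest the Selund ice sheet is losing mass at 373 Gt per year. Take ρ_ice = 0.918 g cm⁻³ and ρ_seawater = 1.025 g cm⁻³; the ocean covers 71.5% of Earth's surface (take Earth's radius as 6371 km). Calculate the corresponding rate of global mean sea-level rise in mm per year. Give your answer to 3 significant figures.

≈ 0.998 mm/yr

ρ_w = 1.025 g cm⁻³ = 1025 kg m⁻³. Annual water volume added = 373 Gt / ρ_w = 3.730×10^14 kg / 1025 kg m⁻³ = 3.639×10^11 m³.
Δh per year = 3.639×10^11 / 3.65×10^14 = 9.98×10^-4 m = 0.998 mm.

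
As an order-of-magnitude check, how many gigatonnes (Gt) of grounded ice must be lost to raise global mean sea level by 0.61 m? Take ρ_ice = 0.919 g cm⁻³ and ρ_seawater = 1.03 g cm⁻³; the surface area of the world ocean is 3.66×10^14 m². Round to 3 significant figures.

Required water volume = Δh × A = 0.61 m × 3.66×10^14 m² = 2.233×10^14 m³.
ρ_w = 1.03 g cm⁻³ = 1030 kg m⁻³, so the mass of water = 2.233×10^14 m³ × 1030 kg m⁻³ = 2.300×10^17 kg = 2.30×10^5 Gt (and the same mass of ice, by conservation).

≈ 2.30×10^5 Gt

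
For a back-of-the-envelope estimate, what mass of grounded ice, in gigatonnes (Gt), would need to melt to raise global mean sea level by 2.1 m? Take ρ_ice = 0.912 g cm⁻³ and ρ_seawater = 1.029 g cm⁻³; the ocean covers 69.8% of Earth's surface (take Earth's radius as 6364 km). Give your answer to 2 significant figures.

Required water volume = Δh × A = 2.1 m × 3.55×10^14 m² = 7.460×10^14 m³.
ρ_w = 1.029 g cm⁻³ = 1029 kg m⁻³, so the mass of water = 7.460×10^14 m³ × 1029 kg m⁻³ = 7.676×10^17 kg = 7.7×10^5 Gt (and the same mass of ice, by conservation).

≈ 7.7×10^5 Gt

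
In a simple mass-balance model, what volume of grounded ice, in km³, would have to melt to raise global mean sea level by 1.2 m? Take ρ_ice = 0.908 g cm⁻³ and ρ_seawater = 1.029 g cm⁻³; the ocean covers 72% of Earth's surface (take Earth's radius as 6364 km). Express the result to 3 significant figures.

Required water volume = Δh × A = 1.2 m × 3.66×10^14 m² = 4.397×10^14 m³ = 4.397×10^5 km³.
Ice volume = water volume × ρ_w/ρ_ice = 4.397×10^5 × 1029/908 = 4.98×10^5 km³.

≈ 4.98×10^5 km³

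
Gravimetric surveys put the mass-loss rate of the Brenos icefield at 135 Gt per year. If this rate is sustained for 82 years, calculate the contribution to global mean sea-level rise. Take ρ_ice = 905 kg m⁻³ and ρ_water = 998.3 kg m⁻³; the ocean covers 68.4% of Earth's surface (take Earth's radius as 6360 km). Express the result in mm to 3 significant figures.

≈ 31.9 mm

Total mass lost = 135 Gt/yr × 82 yr = 1.107×10^4 Gt = 1.107×10^16 kg.
ρ_w = 998.3 kg m⁻³, so water volume = 1.107×10^16 / 998.3 = 1.109×10^13 m³.
Δh = 1.109×10^13 / 3.48×10^14 = 0.0319 m = 31.9 mm.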